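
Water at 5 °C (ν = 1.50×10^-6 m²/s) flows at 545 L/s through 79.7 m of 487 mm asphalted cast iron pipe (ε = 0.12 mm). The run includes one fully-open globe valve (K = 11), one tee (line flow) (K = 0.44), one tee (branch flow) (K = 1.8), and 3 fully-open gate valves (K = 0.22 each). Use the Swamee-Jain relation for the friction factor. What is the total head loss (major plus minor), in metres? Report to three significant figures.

V = 4Q/(πD²) = 2.926 m/s; V²/2g = 0.4363 m
Re = 9.50×10^5, ε/D = 2.46×10^-4 → f = 0.01529 (Swamee-Jain)
Major: h_f = f(L/D)·V²/2g = 0.01529·163.7·0.4363 = 1.092 m
Minor: ΣK = 13.9; h_m = ΣK·V²/2g = 6.065 m
Total H_L = 1.092 + 6.065 = 7.157 m

H_L ≈ 7.16 m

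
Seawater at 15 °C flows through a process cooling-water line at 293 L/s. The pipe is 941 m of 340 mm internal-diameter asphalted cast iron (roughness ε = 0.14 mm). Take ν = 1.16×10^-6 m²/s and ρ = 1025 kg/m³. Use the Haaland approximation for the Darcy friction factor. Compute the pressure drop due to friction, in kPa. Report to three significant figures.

Δp ≈ 245 kPa

V = 4Q/(πD²) = 4·0.293/(π·0.340²) = 3.227 m/s
Re = VD/ν = 3.227·0.340/1.16×10^-6 = 9.46×10^5 → turbulent
ε/D = 0.14/340 = 4.12×10^-4
Haaland: f = 0.01656
h_f = f(L/D)V²/(2g) = 0.01656·(941/0.340)·3.227²/(2·9.81) = 24.33 m
Δp = ρg·h_f = 1025·9.81·24.33 = 244.6 kPa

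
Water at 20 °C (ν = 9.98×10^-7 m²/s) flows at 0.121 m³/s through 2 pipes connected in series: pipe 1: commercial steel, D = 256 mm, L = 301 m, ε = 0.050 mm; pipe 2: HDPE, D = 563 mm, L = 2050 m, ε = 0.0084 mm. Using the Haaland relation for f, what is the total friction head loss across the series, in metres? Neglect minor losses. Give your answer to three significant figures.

Pipe 1: V = 2.351 m/s, Re = 6.03×10^5, ε/D = 1.95×10^-4, f = 0.01502, h_1 = f(L/D)V²/2g = 4.974 m
Pipe 2: V = 0.4860 m/s, Re = 2.74×10^5, ε/D = 1.49×10^-5, f = 0.01470, h_2 = f(L/D)V²/2g = 0.6446 m
Series → Q common, losses add: H = Σh = 5.619 m

H ≈ 5.62 m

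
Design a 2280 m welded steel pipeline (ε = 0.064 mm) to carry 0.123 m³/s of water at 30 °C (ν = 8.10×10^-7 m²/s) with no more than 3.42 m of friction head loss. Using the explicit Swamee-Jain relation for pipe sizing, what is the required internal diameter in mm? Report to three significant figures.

D ≈ 422 mm

Swamee-Jain (Type III): D = 0.66·[ε^1.25·(LQ²/(gh_f))^4.75 + ν·Q^9.4·(L/(gh_f))^5.2]^0.04
LQ²/(gh_f) = 1.028; L/(gh_f) = 67.96
Term 1 = ε^1.25·(…)^4.75 = 6.53×10^-6; Term 2 = ν·Q^9.4·(…)^5.2 = 7.61×10^-6
D = 0.66·(6.53×10^-6 + 7.61×10^-6)^0.04 = 0.4222 m = 422 mm
Check: V = 0.878 m/s, Re = 4.58×10^5, f = 0.01517, h_f = 3.22 m ≈ 3.42 m ✓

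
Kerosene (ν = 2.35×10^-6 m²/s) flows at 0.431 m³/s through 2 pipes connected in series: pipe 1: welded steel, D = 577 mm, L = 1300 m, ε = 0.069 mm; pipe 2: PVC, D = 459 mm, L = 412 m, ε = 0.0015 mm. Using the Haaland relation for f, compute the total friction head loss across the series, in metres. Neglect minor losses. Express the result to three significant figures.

Pipe 1: V = 1.648 m/s, Re = 4.05×10^5, ε/D = 1.20×10^-4, f = 0.01483, h_1 = f(L/D)V²/2g = 4.627 m
Pipe 2: V = 2.605 m/s, Re = 5.09×10^5, ε/D = 3.27×10^-6, f = 0.01306, h_2 = f(L/D)V²/2g = 4.053 m
Series → Q common, losses add: H = Σh = 8.680 m

H ≈ 8.68 m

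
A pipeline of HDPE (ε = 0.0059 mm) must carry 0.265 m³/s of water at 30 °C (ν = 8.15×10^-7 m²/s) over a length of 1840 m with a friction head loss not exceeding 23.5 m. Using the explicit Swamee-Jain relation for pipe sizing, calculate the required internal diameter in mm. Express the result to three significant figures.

D ≈ 354 mm

Swamee-Jain (Type III): D = 0.66·[ε^1.25·(LQ²/(gh_f))^4.75 + ν·Q^9.4·(L/(gh_f))^5.2]^0.04
LQ²/(gh_f) = 0.5605; L/(gh_f) = 7.981
Term 1 = ε^1.25·(…)^4.75 = 1.86×10^-8; Term 2 = ν·Q^9.4·(…)^5.2 = 1.52×10^-7
D = 0.66·(1.86×10^-8 + 1.52×10^-7)^0.04 = 0.3538 m = 354 mm
Check: V = 2.70 m/s, Re = 1.17×10^6, f = 0.01175, h_f = 22.6 m ≈ 23.5 m ✓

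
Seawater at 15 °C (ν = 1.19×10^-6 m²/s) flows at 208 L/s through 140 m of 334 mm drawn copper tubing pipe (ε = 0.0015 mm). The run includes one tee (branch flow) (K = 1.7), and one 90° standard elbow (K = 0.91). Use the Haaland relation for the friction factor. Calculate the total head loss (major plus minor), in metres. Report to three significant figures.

V = 4Q/(πD²) = 2.374 m/s; V²/2g = 0.2873 m
Re = 6.66×10^5, ε/D = 4.49×10^-6 → f = 0.01248 (Haaland)
Major: h_f = f(L/D)·V²/2g = 0.01248·419.2·0.2873 = 1.502 m
Minor: ΣK = 2.61; h_m = ΣK·V²/2g = 0.7497 m
Total H_L = 1.502 + 0.7497 = 2.252 m

H_L ≈ 2.25 m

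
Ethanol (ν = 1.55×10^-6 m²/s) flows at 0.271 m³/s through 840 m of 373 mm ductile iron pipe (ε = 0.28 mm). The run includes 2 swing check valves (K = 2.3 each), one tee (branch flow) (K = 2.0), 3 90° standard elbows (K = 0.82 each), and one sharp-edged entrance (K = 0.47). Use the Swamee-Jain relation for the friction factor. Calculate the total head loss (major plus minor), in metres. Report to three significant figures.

H_L ≈ 16.4 m

V = 4Q/(πD²) = 2.480 m/s; V²/2g = 0.3135 m
Re = 5.97×10^5, ε/D = 7.51×10^-4 → f = 0.01907 (Swamee-Jain)
Major: h_f = f(L/D)·V²/2g = 0.01907·2252·0.3135 = 13.46 m
Minor: ΣK = 9.53; h_m = ΣK·V²/2g = 2.988 m
Total H_L = 13.46 + 2.988 = 16.45 m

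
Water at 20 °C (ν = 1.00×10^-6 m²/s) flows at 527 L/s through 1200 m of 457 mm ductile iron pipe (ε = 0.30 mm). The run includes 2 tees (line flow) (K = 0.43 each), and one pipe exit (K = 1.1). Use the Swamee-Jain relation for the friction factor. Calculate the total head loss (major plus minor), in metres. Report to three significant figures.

V = 4Q/(πD²) = 3.213 m/s; V²/2g = 0.5261 m
Re = 1.47×10^6, ε/D = 6.56×10^-4 → f = 0.01813 (Swamee-Jain)
Major: h_f = f(L/D)·V²/2g = 0.01813·2626·0.5261 = 25.05 m
Minor: ΣK = 1.96; h_m = ΣK·V²/2g = 1.031 m
Total H_L = 25.05 + 1.031 = 26.08 m

H_L ≈ 26.1 m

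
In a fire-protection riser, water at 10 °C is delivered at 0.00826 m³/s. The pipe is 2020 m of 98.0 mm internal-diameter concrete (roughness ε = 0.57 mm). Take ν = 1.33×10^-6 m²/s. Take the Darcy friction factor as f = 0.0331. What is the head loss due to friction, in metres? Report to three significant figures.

h_f ≈ 41.7 m

V = 4Q/(πD²) = 4·0.00826/(π·0.0980²) = 1.095 m/s
h_f = f(L/D)V²/(2g) = 0.03310·(2020/0.0980)·1.095²/(2·9.81) = 41.70 m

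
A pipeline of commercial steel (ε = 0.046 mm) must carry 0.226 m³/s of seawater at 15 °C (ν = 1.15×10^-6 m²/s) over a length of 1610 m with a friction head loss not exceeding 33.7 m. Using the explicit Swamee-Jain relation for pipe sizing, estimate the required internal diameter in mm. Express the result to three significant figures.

D ≈ 314 mm

Swamee-Jain (Type III): D = 0.66·[ε^1.25·(LQ²/(gh_f))^4.75 + ν·Q^9.4·(L/(gh_f))^5.2]^0.04
LQ²/(gh_f) = 0.2487; L/(gh_f) = 4.870
Term 1 = ε^1.25·(…)^4.75 = 5.11×10^-9; Term 2 = ν·Q^9.4·(…)^5.2 = 3.67×10^-9
D = 0.66·(5.11×10^-9 + 3.67×10^-9)^0.04 = 0.3143 m = 314 mm
Check: V = 2.91 m/s, Re = 7.96×10^5, f = 0.01438, h_f = 31.9 m ≈ 33.7 m ✓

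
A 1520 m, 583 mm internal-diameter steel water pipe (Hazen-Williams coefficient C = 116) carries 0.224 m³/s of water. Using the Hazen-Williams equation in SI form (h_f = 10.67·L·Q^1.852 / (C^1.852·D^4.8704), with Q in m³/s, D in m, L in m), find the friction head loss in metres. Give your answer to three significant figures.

h_f = 10.67·1520·0.224^1.852 / (116^1.852·0.583^4.8704) = 2.111 m

h_f ≈ 2.11 m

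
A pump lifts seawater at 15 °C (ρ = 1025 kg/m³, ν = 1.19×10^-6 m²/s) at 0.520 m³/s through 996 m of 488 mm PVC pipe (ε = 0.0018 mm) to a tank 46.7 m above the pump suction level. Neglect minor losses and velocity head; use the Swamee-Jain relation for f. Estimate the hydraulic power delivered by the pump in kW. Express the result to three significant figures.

P_hyd ≈ 292 kW

V = 4Q/(πD²) = 2.780 m/s; Re = 1.14×10^6; ε/D = 3.69×10^-6; f = 0.01146
h_f = f(L/D)V²/2g = 9.211 m
Total head H = z + h_f = 46.7 + 9.211 = 55.91 m
P_hyd = ρgQH = 1025·9.81·0.520·55.91 = 292.3 kW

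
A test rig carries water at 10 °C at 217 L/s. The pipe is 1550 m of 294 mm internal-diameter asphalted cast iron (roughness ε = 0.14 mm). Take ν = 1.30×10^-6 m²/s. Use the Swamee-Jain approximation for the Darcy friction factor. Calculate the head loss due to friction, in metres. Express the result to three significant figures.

V = 4Q/(πD²) = 4·0.217/(π·0.294²) = 3.197 m/s
Re = VD/ν = 3.197·0.294/1.30×10^-6 = 7.23×10^5 → turbulent
ε/D = 0.14/294 = 4.76×10^-4
Swamee-Jain: f = 0.01733
h_f = f(L/D)V²/(2g) = 0.01733·(1550/0.294)·3.197²/(2·9.81) = 47.59 m

h_f ≈ 47.6 m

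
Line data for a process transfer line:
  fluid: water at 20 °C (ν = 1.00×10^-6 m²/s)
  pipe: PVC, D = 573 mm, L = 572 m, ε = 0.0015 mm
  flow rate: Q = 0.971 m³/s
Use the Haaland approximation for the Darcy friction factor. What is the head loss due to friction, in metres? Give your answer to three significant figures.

h_f ≈ 7.43 m

V = 4Q/(πD²) = 4·0.971/(π·0.573²) = 3.765 m/s
Re = VD/ν = 3.765·0.573/1.00×10^-6 = 2.16×10^6 → turbulent
ε/D = 0.0015/573 = 2.62×10^-6
Haaland: f = 0.01030
h_f = f(L/D)V²/(2g) = 0.01030·(572/0.573)·3.765²/(2·9.81) = 7.427 m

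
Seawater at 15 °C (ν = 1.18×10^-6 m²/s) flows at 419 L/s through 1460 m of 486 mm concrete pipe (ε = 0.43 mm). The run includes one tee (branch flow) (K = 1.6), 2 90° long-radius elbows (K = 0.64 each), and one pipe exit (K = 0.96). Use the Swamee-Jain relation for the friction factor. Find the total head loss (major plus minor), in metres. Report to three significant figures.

V = 4Q/(πD²) = 2.259 m/s; V²/2g = 0.2600 m
Re = 9.30×10^5, ε/D = 8.85×10^-4 → f = 0.01952 (Swamee-Jain)
Major: h_f = f(L/D)·V²/2g = 0.01952·3004·0.2600 = 15.24 m
Minor: ΣK = 3.84; h_m = ΣK·V²/2g = 0.9985 m
Total H_L = 15.24 + 0.9985 = 16.24 m

H_L ≈ 16.2 m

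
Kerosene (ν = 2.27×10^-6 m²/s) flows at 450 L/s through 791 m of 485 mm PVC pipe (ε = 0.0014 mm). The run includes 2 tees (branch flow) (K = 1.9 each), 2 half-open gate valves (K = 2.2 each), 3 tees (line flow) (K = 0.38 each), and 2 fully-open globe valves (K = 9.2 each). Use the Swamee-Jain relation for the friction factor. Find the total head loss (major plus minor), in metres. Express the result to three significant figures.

H_L ≈ 14.8 m

V = 4Q/(πD²) = 2.436 m/s; V²/2g = 0.3024 m
Re = 5.20×10^5, ε/D = 2.89×10^-6 → f = 0.01305 (Swamee-Jain)
Major: h_f = f(L/D)·V²/2g = 0.01305·1631·0.3024 = 6.434 m
Minor: ΣK = 27.7; h_m = ΣK·V²/2g = 8.389 m
Total H_L = 6.434 + 8.389 = 14.82 m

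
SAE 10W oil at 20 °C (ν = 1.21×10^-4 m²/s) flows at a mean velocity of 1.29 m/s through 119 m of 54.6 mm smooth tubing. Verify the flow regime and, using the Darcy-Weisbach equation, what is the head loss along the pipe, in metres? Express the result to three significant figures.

Re = VD/ν = 1.29·0.05460/1.21×10^-4 = 582 → laminar (Re < 2300)
f = 64/Re = 0.1099
h_f = f(L/D)V²/(2g) = 0.1099·(119/0.05460)·1.29²/(2·9.81) = 20.32 m

h_f ≈ 20.3 m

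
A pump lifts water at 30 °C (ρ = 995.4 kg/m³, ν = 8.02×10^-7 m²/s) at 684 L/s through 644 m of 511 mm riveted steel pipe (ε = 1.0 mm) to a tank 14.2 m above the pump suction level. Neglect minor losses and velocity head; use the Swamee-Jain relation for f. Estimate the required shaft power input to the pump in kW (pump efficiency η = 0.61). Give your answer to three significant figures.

P_shaft ≈ 339 kW

V = 4Q/(πD²) = 3.335 m/s; Re = 2.13×10^6; ε/D = 0.00196; f = 0.02342
h_f = f(L/D)V²/2g = 16.73 m
Total head H = z + h_f = 14.2 + 16.73 = 30.93 m
P_hyd = ρgQH = 995.4·9.81·0.684·30.93 = 206.6 kW
P_shaft = P_hyd/η = 206.6/0.61 = 338.7 kW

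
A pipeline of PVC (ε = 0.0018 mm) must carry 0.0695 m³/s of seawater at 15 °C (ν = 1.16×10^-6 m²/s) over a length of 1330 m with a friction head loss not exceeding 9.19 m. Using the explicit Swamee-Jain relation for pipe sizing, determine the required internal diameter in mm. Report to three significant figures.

D ≈ 246 mm

Swamee-Jain (Type III): D = 0.66·[ε^1.25·(LQ²/(gh_f))^4.75 + ν·Q^9.4·(L/(gh_f))^5.2]^0.04
LQ²/(gh_f) = 0.07126; L/(gh_f) = 14.75
Term 1 = ε^1.25·(…)^4.75 = 2.34×10^-13; Term 2 = ν·Q^9.4·(…)^5.2 = 1.81×10^-11
D = 0.66·(2.34×10^-13 + 1.81×10^-11)^0.04 = 0.2455 m = 246 mm
Check: V = 1.47 m/s, Re = 3.11×10^5, f = 0.01437, h_f = 8.55 m ≈ 9.19 m ✓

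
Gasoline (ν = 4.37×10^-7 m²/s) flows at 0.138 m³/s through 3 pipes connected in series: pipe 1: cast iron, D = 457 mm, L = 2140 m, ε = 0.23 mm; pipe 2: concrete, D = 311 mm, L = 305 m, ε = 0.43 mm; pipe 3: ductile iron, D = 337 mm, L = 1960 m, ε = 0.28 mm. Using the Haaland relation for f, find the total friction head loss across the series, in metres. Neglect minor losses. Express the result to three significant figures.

Pipe 1: V = 0.8413 m/s, Re = 8.80×10^5, ε/D = 5.03×10^-4, f = 0.01725, h_1 = f(L/D)V²/2g = 2.914 m
Pipe 2: V = 1.817 m/s, Re = 1.29×10^6, ε/D = 0.00138, f = 0.02149, h_2 = f(L/D)V²/2g = 3.545 m
Pipe 3: V = 1.547 m/s, Re = 1.19×10^6, ε/D = 8.31×10^-4, f = 0.01907, h_3 = f(L/D)V²/2g = 13.53 m
Series → Q common, losses add: H = Σh = 19.99 m

H ≈ 20.0 m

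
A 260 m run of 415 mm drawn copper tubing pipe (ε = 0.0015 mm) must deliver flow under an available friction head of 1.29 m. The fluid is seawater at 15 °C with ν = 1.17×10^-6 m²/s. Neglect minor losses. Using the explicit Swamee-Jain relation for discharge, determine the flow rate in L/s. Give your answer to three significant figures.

Q ≈ 241 L/s

Swamee-Jain (Type II): Q = -0.965·√(gD⁵h_f/L)·ln[ε/(3.7D) + √(3.17ν²L/(gD³h_f))]
√(gD⁵h_f/L) = √(9.81·0.415⁵·1.29/260) = 0.02448
ε/(3.7D) = 9.77×10^-7; √(3.17ν²L/(gD³h_f)) = 3.53×10^-5
Q = -0.965·0.02448·ln(3.630×10^-5) = 0.2415 m³/s
Check: V = 1.79 m/s, Re = 6.33×10^5, f = 0.01262, h_f = 1.28 m ≈ 1.29 m ✓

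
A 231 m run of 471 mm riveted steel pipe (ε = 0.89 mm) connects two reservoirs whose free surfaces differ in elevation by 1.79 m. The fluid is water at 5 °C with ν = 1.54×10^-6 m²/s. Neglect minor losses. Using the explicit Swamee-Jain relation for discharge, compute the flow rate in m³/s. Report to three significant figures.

Q ≈ 0.305 m³/s

Swamee-Jain (Type II): Q = -0.965·√(gD⁵h_f/L)·ln[ε/(3.7D) + √(3.17ν²L/(gD³h_f))]
√(gD⁵h_f/L) = √(9.81·0.471⁵·1.79/231) = 0.04198
ε/(3.7D) = 5.11×10^-4; √(3.17ν²L/(gD³h_f)) = 3.08×10^-5
Q = -0.965·0.04198·ln(5.415×10^-4) = 0.3047 m³/s
Check: V = 1.75 m/s, Re = 5.35×10^5, f = 0.02354, h_f = 1.80 m ≈ 1.79 m ✓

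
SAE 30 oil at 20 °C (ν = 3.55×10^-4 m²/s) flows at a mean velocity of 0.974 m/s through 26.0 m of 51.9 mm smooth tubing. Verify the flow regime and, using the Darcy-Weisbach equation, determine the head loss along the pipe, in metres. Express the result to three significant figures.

h_f ≈ 10.9 m

Re = VD/ν = 0.974·0.05190/3.55×10^-4 = 142 → laminar (Re < 2300)
f = 64/Re = 0.4495
h_f = f(L/D)V²/(2g) = 0.4495·(26.0/0.05190)·0.974²/(2·9.81) = 10.89 m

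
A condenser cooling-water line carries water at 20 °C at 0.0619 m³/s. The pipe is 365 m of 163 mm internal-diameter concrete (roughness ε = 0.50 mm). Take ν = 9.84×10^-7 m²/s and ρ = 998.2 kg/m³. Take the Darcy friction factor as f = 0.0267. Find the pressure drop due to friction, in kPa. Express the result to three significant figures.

V = 4Q/(πD²) = 4·0.0619/(π·0.163²) = 2.966 m/s
h_f = f(L/D)V²/(2g) = 0.02670·(365/0.163)·2.966²/(2·9.81) = 26.81 m
Δp = ρg·h_f = 998.2·9.81·26.81 = 262.6 kPa

Δp ≈ 263 kPa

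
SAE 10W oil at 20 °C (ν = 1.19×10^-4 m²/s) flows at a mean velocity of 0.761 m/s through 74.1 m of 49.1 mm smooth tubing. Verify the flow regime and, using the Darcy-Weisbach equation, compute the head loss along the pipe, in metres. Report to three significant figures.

h_f ≈ 9.08 m

Re = VD/ν = 0.761·0.04910/1.19×10^-4 = 314 → laminar (Re < 2300)
f = 64/Re = 0.2038
h_f = f(L/D)V²/(2g) = 0.2038·(74.1/0.04910)·0.761²/(2·9.81) = 9.080 m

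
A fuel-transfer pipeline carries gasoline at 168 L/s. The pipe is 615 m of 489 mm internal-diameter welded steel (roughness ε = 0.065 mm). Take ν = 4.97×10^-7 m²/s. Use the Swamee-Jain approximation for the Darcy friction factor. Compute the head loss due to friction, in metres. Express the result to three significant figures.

h_f ≈ 0.723 m

V = 4Q/(πD²) = 4·0.168/(π·0.489²) = 0.8945 m/s
Re = VD/ν = 0.8945·0.489/4.97×10^-7 = 8.80×10^5 → turbulent
ε/D = 0.065/489 = 1.33×10^-4
Swamee-Jain: f = 0.01410
h_f = f(L/D)V²/(2g) = 0.01410·(615/0.489)·0.8945²/(2·9.81) = 0.7233 m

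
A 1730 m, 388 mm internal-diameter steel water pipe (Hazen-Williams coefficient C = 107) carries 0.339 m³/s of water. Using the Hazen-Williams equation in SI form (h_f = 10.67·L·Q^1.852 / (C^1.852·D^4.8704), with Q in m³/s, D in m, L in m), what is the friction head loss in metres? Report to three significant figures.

h_f = 10.67·1730·0.339^1.852 / (107^1.852·0.388^4.8704) = 43.68 m

h_f ≈ 43.7 m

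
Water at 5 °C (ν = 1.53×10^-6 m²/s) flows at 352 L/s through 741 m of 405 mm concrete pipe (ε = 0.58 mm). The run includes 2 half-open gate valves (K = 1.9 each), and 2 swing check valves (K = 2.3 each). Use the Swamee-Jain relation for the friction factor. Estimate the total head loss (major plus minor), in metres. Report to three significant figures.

H_L ≈ 18.4 m

V = 4Q/(πD²) = 2.732 m/s; V²/2g = 0.3805 m
Re = 7.23×10^5, ε/D = 0.00143 → f = 0.02189 (Swamee-Jain)
Major: h_f = f(L/D)·V²/2g = 0.02189·1830·0.3805 = 15.24 m
Minor: ΣK = 8.40; h_m = ΣK·V²/2g = 3.196 m
Total H_L = 15.24 + 3.196 = 18.44 m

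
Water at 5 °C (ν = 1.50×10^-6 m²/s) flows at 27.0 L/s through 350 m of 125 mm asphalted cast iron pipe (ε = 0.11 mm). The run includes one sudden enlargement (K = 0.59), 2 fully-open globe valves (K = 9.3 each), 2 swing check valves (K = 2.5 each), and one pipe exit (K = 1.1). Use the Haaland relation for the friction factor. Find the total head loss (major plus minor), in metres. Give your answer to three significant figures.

V = 4Q/(πD²) = 2.200 m/s; V²/2g = 0.2467 m
Re = 1.83×10^5, ε/D = 8.80×10^-4 → f = 0.02053 (Haaland)
Major: h_f = f(L/D)·V²/2g = 0.02053·2800·0.2467 = 14.18 m
Minor: ΣK = 25.3; h_m = ΣK·V²/2g = 6.240 m
Total H_L = 14.18 + 6.240 = 20.42 m

H_L ≈ 20.4 m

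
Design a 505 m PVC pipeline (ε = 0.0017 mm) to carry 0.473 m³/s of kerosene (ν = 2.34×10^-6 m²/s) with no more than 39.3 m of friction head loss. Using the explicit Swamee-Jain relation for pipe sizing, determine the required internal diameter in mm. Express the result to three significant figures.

Swamee-Jain (Type III): D = 0.66·[ε^1.25·(LQ²/(gh_f))^4.75 + ν·Q^9.4·(L/(gh_f))^5.2]^0.04
LQ²/(gh_f) = 0.2931; L/(gh_f) = 1.310
Term 1 = ε^1.25·(…)^4.75 = 1.80×10^-10; Term 2 = ν·Q^9.4·(…)^5.2 = 8.37×10^-9
D = 0.66·(1.80×10^-10 + 8.37×10^-9)^0.04 = 0.3139 m = 314 mm
Check: V = 6.11 m/s, Re = 8.20×10^5, f = 0.01212, h_f = 37.1 m ≈ 39.3 m ✓

D ≈ 314 mm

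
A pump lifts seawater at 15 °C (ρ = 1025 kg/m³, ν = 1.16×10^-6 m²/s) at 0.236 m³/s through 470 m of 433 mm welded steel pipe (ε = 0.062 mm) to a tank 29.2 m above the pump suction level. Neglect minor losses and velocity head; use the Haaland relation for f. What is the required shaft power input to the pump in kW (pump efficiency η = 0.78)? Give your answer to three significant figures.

P_shaft ≈ 95.1 kW

V = 4Q/(πD²) = 1.603 m/s; Re = 5.98×10^5; ε/D = 1.43×10^-4; f = 0.01448
h_f = f(L/D)V²/2g = 2.058 m
Total head H = z + h_f = 29.2 + 2.058 = 31.26 m
P_hyd = ρgQH = 1025·9.81·0.236·31.26 = 74.18 kW
P_shaft = P_hyd/η = 74.18/0.78 = 95.10 kW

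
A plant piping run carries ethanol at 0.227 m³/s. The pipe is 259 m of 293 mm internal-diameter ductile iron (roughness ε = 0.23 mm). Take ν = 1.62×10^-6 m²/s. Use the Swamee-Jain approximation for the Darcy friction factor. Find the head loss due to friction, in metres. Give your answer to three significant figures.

h_f ≈ 9.82 m

V = 4Q/(πD²) = 4·0.227/(π·0.293²) = 3.367 m/s
Re = VD/ν = 3.367·0.293/1.62×10^-6 = 6.09×10^5 → turbulent
ε/D = 0.23/293 = 7.85×10^-4
Swamee-Jain: f = 0.01923
h_f = f(L/D)V²/(2g) = 0.01923·(259/0.293)·3.367²/(2·9.81) = 9.819 m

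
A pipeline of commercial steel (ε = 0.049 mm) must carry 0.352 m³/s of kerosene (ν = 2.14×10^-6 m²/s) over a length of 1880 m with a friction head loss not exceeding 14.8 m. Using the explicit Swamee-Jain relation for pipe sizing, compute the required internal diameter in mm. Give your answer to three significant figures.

D ≈ 458 mm

Swamee-Jain (Type III): D = 0.66·[ε^1.25·(LQ²/(gh_f))^4.75 + ν·Q^9.4·(L/(gh_f))^5.2]^0.04
LQ²/(gh_f) = 1.604; L/(gh_f) = 12.95
Term 1 = ε^1.25·(…)^4.75 = 3.87×10^-5; Term 2 = ν·Q^9.4·(…)^5.2 = 7.10×10^-5
D = 0.66·(3.87×10^-5 + 7.10×10^-5)^0.04 = 0.4583 m = 458 mm
Check: V = 2.13 m/s, Re = 4.57×10^5, f = 0.01470, h_f = 14.0 m ≈ 14.8 m ✓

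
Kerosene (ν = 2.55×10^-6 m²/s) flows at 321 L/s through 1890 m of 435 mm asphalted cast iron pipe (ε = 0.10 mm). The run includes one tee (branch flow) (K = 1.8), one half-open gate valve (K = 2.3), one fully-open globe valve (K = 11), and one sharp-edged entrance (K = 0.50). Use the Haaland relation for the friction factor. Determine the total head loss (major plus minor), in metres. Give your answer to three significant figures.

V = 4Q/(πD²) = 2.160 m/s; V²/2g = 0.2378 m
Re = 3.68×10^5, ε/D = 2.30×10^-4 → f = 0.01597 (Haaland)
Major: h_f = f(L/D)·V²/2g = 0.01597·4345·0.2378 = 16.50 m
Minor: ΣK = 15.6; h_m = ΣK·V²/2g = 3.709 m
Total H_L = 16.50 + 3.709 = 20.21 m

H_L ≈ 20.2 m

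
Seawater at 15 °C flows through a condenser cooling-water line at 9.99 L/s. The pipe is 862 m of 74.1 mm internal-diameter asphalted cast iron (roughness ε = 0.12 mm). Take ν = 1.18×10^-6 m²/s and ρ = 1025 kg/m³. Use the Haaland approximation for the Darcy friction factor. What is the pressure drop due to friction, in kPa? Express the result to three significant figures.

Δp ≈ 749 kPa

V = 4Q/(πD²) = 4·0.00999/(π·0.0741²) = 2.317 m/s
Re = VD/ν = 2.317·0.0741/1.18×10^-6 = 1.45×10^5 → turbulent
ε/D = 0.12/74.1 = 0.00162
Haaland: f = 0.02342
h_f = f(L/D)V²/(2g) = 0.02342·(862/0.0741)·2.317²/(2·9.81) = 74.52 m
Δp = ρg·h_f = 1025·9.81·74.52 = 749.3 kPa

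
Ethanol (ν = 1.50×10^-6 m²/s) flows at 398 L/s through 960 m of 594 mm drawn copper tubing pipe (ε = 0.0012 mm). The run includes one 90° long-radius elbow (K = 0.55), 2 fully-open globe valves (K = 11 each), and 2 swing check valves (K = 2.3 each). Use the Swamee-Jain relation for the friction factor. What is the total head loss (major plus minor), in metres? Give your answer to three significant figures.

V = 4Q/(πD²) = 1.436 m/s; V²/2g = 0.1051 m
Re = 5.69×10^5, ε/D = 2.02×10^-6 → f = 0.01283 (Swamee-Jain)
Major: h_f = f(L/D)·V²/2g = 0.01283·1616·0.1051 = 2.180 m
Minor: ΣK = 27.1; h_m = ΣK·V²/2g = 2.854 m
Total H_L = 2.180 + 2.854 = 5.034 m

H_L ≈ 5.03 m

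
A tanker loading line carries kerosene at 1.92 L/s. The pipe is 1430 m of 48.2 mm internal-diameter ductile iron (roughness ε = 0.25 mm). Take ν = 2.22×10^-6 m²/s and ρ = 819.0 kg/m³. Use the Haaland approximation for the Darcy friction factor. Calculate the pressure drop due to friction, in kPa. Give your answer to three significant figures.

V = 4Q/(πD²) = 4·0.00192/(π·0.0482²) = 1.052 m/s
Re = VD/ν = 1.052·0.0482/2.22×10^-6 = 2.28×10^4 → turbulent
ε/D = 0.25/48.2 = 0.00519
Haaland: f = 0.03412
h_f = f(L/D)V²/(2g) = 0.03412·(1430/0.0482)·1.052²/(2·9.81) = 57.12 m
Δp = ρg·h_f = 819.0·9.81·57.12 = 459.0 kPa

Δp ≈ 459 kPa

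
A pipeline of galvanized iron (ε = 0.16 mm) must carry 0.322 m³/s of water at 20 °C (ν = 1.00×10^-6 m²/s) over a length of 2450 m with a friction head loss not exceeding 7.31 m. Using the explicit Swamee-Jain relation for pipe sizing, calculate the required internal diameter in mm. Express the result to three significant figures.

D ≈ 548 mm

Swamee-Jain (Type III): D = 0.66·[ε^1.25·(LQ²/(gh_f))^4.75 + ν·Q^9.4·(L/(gh_f))^5.2]^0.04
LQ²/(gh_f) = 3.542; L/(gh_f) = 34.16
Term 1 = ε^1.25·(…)^4.75 = 0.00732; Term 2 = ν·Q^9.4·(…)^5.2 = 0.00223
D = 0.66·(0.00732 + 0.00223)^0.04 = 0.5479 m = 548 mm
Check: V = 1.37 m/s, Re = 7.48×10^5, f = 0.01591, h_f = 6.76 m ≈ 7.31 m ✓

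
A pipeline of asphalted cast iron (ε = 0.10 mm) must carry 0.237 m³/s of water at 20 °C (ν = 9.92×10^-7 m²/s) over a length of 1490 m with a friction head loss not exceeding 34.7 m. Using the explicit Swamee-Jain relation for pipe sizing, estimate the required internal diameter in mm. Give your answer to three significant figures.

D ≈ 322 mm

Swamee-Jain (Type III): D = 0.66·[ε^1.25·(LQ²/(gh_f))^4.75 + ν·Q^9.4·(L/(gh_f))^5.2]^0.04
LQ²/(gh_f) = 0.2459; L/(gh_f) = 4.377
Term 1 = ε^1.25·(…)^4.75 = 1.28×10^-8; Term 2 = ν·Q^9.4·(…)^5.2 = 2.84×10^-9
D = 0.66·(1.28×10^-8 + 2.84×10^-9)^0.04 = 0.3216 m = 322 mm
Check: V = 2.92 m/s, Re = 9.46×10^5, f = 0.01589, h_f = 32.0 m ≈ 34.7 m ✓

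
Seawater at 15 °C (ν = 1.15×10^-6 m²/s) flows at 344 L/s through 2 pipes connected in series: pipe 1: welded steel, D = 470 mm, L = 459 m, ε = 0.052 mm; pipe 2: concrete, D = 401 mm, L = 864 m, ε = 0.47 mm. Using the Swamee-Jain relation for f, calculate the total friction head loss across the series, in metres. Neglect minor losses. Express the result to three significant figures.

Pipe 1: V = 1.983 m/s, Re = 8.10×10^5, ε/D = 1.11×10^-4, f = 0.01390, h_1 = f(L/D)V²/2g = 2.721 m
Pipe 2: V = 2.724 m/s, Re = 9.50×10^5, ε/D = 0.00117, f = 0.02079, h_2 = f(L/D)V²/2g = 16.94 m
Series → Q common, losses add: H = Σh = 19.66 m

H ≈ 19.7 m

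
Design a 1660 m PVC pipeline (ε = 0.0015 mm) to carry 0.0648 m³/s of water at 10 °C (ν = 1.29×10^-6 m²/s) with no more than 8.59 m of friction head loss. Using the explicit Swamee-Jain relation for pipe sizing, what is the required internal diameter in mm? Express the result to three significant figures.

D ≈ 255 mm

Swamee-Jain (Type III): D = 0.66·[ε^1.25·(LQ²/(gh_f))^4.75 + ν·Q^9.4·(L/(gh_f))^5.2]^0.04
LQ²/(gh_f) = 0.08272; L/(gh_f) = 19.70
Term 1 = ε^1.25·(…)^4.75 = 3.79×10^-13; Term 2 = ν·Q^9.4·(…)^5.2 = 4.68×10^-11
D = 0.66·(3.79×10^-13 + 4.68×10^-11)^0.04 = 0.2550 m = 255 mm
Check: V = 1.27 m/s, Re = 2.51×10^5, f = 0.01493, h_f = 7.98 m ≈ 8.59 m ✓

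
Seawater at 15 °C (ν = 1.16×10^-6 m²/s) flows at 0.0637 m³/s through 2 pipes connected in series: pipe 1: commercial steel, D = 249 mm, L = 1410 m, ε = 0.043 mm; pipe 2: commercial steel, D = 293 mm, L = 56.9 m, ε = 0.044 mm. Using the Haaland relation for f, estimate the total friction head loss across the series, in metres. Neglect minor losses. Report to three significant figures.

H ≈ 8.03 m

Pipe 1: V = 1.308 m/s, Re = 2.81×10^5, ε/D = 1.73×10^-4, f = 0.01597, h_1 = f(L/D)V²/2g = 7.887 m
Pipe 2: V = 0.9447 m/s, Re = 2.39×10^5, ε/D = 1.50×10^-4, f = 0.01613, h_2 = f(L/D)V²/2g = 0.1425 m
Series → Q common, losses add: H = Σh = 8.030 m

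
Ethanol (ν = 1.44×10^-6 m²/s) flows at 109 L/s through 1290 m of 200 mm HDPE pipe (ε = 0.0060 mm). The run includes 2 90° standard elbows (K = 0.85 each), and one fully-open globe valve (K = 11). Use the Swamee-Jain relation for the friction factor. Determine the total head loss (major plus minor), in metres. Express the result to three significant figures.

H_L ≈ 61.7 m

V = 4Q/(πD²) = 3.470 m/s; V²/2g = 0.6136 m
Re = 4.82×10^5, ε/D = 3.00×10^-5 → f = 0.01363 (Swamee-Jain)
Major: h_f = f(L/D)·V²/2g = 0.01363·6450·0.6136 = 53.95 m
Minor: ΣK = 12.7; h_m = ΣK·V²/2g = 7.792 m
Total H_L = 53.95 + 7.792 = 61.74 m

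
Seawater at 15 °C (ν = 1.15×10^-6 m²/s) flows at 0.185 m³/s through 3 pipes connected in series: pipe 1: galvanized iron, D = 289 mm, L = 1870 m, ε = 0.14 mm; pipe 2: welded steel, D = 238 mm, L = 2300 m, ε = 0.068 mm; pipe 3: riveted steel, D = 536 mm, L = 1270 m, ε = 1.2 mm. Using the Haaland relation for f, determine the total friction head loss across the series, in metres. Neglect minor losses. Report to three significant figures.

Pipe 1: V = 2.820 m/s, Re = 7.09×10^5, ε/D = 4.84×10^-4, f = 0.01724, h_1 = f(L/D)V²/2g = 45.22 m
Pipe 2: V = 4.158 m/s, Re = 8.61×10^5, ε/D = 2.86×10^-4, f = 0.01557, h_2 = f(L/D)V²/2g = 132.6 m
Pipe 3: V = 0.8199 m/s, Re = 3.82×10^5, ε/D = 0.00224, f = 0.02458, h_3 = f(L/D)V²/2g = 1.995 m
Series → Q common, losses add: H = Σh = 179.8 m

H ≈ 180 m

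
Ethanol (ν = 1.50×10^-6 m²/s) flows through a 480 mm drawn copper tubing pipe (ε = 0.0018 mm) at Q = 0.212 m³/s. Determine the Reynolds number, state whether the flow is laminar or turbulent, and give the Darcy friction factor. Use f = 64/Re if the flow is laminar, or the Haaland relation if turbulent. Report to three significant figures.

V = 4Q/(πD²) = 1.172 m/s
Re = VD/ν = 1.172·0.480/1.50×10^-6 = 3.75×10^5
Re > 4000 → turbulent; ε/D = 3.75×10^-6
Haaland: f = 0.01380

Re ≈ 3.75×10^5; turbulent; f ≈ 0.0138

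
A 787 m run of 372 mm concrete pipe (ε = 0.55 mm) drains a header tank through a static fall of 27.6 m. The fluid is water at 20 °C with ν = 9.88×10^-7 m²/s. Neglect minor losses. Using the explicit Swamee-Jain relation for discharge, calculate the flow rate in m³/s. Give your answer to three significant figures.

Swamee-Jain (Type II): Q = -0.965·√(gD⁵h_f/L)·ln[ε/(3.7D) + √(3.17ν²L/(gD³h_f))]
√(gD⁵h_f/L) = √(9.81·0.372⁵·27.6/787) = 0.04951
ε/(3.7D) = 4.00×10^-4; √(3.17ν²L/(gD³h_f)) = 1.32×10^-5
Q = -0.965·0.04951·ln(4.128×10^-4) = 0.3723 m³/s
Check: V = 3.43 m/s, Re = 1.29×10^6, f = 0.02190, h_f = 27.7 m ≈ 27.6 m ✓

Q ≈ 0.372 m³/s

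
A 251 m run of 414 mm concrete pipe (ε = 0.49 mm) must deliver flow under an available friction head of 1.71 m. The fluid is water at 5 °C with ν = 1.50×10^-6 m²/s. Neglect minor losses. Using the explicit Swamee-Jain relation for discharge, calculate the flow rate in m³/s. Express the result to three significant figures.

Q ≈ 0.218 m³/s

Swamee-Jain (Type II): Q = -0.965·√(gD⁵h_f/L)·ln[ε/(3.7D) + √(3.17ν²L/(gD³h_f))]
√(gD⁵h_f/L) = √(9.81·0.414⁵·1.71/251) = 0.02851
ε/(3.7D) = 3.20×10^-4; √(3.17ν²L/(gD³h_f)) = 3.88×10^-5
Q = -0.965·0.02851·ln(3.587×10^-4) = 0.2183 m³/s
Check: V = 1.62 m/s, Re = 4.47×10^5, f = 0.02118, h_f = 1.72 m ≈ 1.71 m ✓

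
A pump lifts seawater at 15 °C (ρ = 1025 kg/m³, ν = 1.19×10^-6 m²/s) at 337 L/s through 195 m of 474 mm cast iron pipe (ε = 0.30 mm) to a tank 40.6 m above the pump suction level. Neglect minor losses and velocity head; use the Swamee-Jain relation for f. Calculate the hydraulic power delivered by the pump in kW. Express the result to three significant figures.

P_hyd ≈ 142 kW

V = 4Q/(πD²) = 1.910 m/s; Re = 7.61×10^5; ε/D = 6.33×10^-4; f = 0.01828
h_f = f(L/D)V²/2g = 1.398 m
Total head H = z + h_f = 40.6 + 1.398 = 42.00 m
P_hyd = ρgQH = 1025·9.81·0.337·42.00 = 142.3 kW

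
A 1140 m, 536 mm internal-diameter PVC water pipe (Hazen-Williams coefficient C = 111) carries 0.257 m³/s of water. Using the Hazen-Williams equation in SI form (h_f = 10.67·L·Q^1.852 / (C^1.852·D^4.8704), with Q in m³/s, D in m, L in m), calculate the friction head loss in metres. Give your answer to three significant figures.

h_f ≈ 3.34 m

h_f = 10.67·1140·0.257^1.852 / (111^1.852·0.536^4.8704) = 3.337 m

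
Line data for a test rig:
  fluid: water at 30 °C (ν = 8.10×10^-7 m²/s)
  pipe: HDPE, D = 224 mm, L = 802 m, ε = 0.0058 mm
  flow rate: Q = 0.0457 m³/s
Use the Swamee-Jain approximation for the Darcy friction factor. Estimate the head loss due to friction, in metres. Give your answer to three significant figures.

h_f ≈ 3.56 m

V = 4Q/(πD²) = 4·0.0457/(π·0.224²) = 1.160 m/s
Re = VD/ν = 1.160·0.224/8.10×10^-7 = 3.21×10^5 → turbulent
ε/D = 0.0058/224 = 2.59×10^-5
Swamee-Jain: f = 0.01451
h_f = f(L/D)V²/(2g) = 0.01451·(802/0.224)·1.160²/(2·9.81) = 3.560 m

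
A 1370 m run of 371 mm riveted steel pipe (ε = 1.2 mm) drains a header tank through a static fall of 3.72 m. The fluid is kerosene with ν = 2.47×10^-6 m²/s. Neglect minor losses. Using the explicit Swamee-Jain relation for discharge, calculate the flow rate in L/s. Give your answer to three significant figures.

Swamee-Jain (Type II): Q = -0.965·√(gD⁵h_f/L)·ln[ε/(3.7D) + √(3.17ν²L/(gD³h_f))]
√(gD⁵h_f/L) = √(9.81·0.371⁵·3.72/1370) = 0.01368
ε/(3.7D) = 8.74×10^-4; √(3.17ν²L/(gD³h_f)) = 1.19×10^-4
Q = -0.965·0.01368·ln(9.934×10^-4) = 0.09130 m³/s
Check: V = 0.845 m/s, Re = 1.27×10^5, f = 0.02794, h_f = 3.75 m ≈ 3.72 m ✓

Q ≈ 91.3 L/s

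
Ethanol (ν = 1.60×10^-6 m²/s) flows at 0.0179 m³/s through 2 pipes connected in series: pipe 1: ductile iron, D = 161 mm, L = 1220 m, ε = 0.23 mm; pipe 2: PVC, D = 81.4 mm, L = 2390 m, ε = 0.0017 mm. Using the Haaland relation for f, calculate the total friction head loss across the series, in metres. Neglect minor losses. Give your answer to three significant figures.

H ≈ 291 m

Pipe 1: V = 0.8792 m/s, Re = 8.85×10^4, ε/D = 0.00143, f = 0.02357, h_1 = f(L/D)V²/2g = 7.038 m
Pipe 2: V = 3.440 m/s, Re = 1.75×10^5, ε/D = 2.09×10^-5, f = 0.01603, h_2 = f(L/D)V²/2g = 283.8 m
Series → Q common, losses add: H = Σh = 290.8 m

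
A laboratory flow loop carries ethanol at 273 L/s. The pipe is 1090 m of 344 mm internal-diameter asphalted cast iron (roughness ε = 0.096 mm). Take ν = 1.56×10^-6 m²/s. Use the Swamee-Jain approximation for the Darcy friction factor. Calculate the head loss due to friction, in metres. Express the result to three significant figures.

V = 4Q/(πD²) = 4·0.273/(π·0.344²) = 2.937 m/s
Re = VD/ν = 2.937·0.344/1.56×10^-6 = 6.48×10^5 → turbulent
ε/D = 0.096/344 = 2.79×10^-4
Swamee-Jain: f = 0.01593
h_f = f(L/D)V²/(2g) = 0.01593·(1090/0.344)·2.937²/(2·9.81) = 22.19 m

h_f ≈ 22.2 m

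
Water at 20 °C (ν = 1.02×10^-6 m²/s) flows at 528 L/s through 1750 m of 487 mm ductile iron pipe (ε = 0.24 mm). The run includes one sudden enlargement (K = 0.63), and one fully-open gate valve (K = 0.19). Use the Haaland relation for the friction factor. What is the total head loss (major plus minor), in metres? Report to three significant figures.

H_L ≈ 25.4 m

V = 4Q/(πD²) = 2.835 m/s; V²/2g = 0.4095 m
Re = 1.35×10^6, ε/D = 4.93×10^-4 → f = 0.01701 (Haaland)
Major: h_f = f(L/D)·V²/2g = 0.01701·3593·0.4095 = 25.03 m
Minor: ΣK = 0.820; h_m = ΣK·V²/2g = 0.3358 m
Total H_L = 25.03 + 0.3358 = 25.37 m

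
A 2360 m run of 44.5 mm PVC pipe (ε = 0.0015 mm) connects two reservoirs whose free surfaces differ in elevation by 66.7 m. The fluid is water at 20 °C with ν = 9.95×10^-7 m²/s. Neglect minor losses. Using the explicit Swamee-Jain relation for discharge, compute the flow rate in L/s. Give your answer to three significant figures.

Swamee-Jain (Type II): Q = -0.965·√(gD⁵h_f/L)·ln[ε/(3.7D) + √(3.17ν²L/(gD³h_f))]
√(gD⁵h_f/L) = √(9.81·0.0445⁵·66.7/2360) = 2.200×10^-4
ε/(3.7D) = 9.11×10^-6; √(3.17ν²L/(gD³h_f)) = 3.58×10^-4
Q = -0.965·2.200×10^-4·ln(3.675×10^-4) = 0.001679 m³/s
Check: V = 1.08 m/s, Re = 4.83×10^4, f = 0.02106, h_f = 66.3 m ≈ 66.7 m ✓

Q ≈ 1.68 L/s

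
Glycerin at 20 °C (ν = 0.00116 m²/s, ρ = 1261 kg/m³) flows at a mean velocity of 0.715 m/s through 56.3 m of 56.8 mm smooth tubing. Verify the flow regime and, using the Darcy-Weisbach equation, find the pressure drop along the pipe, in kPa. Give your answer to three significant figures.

Re = VD/ν = 0.715·0.05680/0.00116 = 35.0 → laminar (Re < 2300)
f = 64/Re = 1.828
h_f = f(L/D)V²/(2g) = 1.828·(56.3/0.05680)·0.715²/(2·9.81) = 47.21 m
Δp = ρg·h_f = 1261·9.81·47.21 = 584.0 kPa

Δp ≈ 584 kPa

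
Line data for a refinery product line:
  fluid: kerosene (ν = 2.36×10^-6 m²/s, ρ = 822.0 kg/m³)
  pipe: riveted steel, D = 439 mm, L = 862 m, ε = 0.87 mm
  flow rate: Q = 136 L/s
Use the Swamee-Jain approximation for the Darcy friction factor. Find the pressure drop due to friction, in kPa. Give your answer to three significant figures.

Δp ≈ 16.0 kPa

V = 4Q/(πD²) = 4·0.136/(π·0.439²) = 0.8985 m/s
Re = VD/ν = 0.8985·0.439/2.36×10^-6 = 1.67×10^5 → turbulent
ε/D = 0.87/439 = 0.00198
Swamee-Jain: f = 0.02461
h_f = f(L/D)V²/(2g) = 0.02461·(862/0.439)·0.8985²/(2·9.81) = 1.988 m
Δp = ρg·h_f = 822.0·9.81·1.988 = 16.03 kPa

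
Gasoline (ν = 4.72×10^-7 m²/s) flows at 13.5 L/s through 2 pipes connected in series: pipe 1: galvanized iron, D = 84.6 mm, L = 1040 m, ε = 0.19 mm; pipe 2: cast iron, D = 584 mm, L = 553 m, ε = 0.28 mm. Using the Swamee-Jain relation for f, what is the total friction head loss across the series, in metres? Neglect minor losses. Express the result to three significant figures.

Pipe 1: V = 2.402 m/s, Re = 4.30×10^5, ε/D = 0.00225, f = 0.02467, h_1 = f(L/D)V²/2g = 89.16 m
Pipe 2: V = 0.05040 m/s, Re = 6.24×10^4, ε/D = 4.79×10^-4, f = 0.02175, h_2 = f(L/D)V²/2g = 0.002667 m
Series → Q common, losses add: H = Σh = 89.16 m

H ≈ 89.2 m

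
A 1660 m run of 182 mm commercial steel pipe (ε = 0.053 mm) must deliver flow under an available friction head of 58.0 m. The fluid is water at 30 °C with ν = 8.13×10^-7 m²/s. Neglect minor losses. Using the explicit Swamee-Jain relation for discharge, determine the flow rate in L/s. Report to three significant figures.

Q ≈ 72.7 L/s

Swamee-Jain (Type II): Q = -0.965·√(gD⁵h_f/L)·ln[ε/(3.7D) + √(3.17ν²L/(gD³h_f))]
√(gD⁵h_f/L) = √(9.81·0.182⁵·58.0/1660) = 0.008273
ε/(3.7D) = 7.87×10^-5; √(3.17ν²L/(gD³h_f)) = 3.18×10^-5
Q = -0.965·0.008273·ln(1.105×10^-4) = 0.07273 m³/s
Check: V = 2.80 m/s, Re = 6.26×10^5, f = 0.01607, h_f = 58.4 m ≈ 58.0 m ✓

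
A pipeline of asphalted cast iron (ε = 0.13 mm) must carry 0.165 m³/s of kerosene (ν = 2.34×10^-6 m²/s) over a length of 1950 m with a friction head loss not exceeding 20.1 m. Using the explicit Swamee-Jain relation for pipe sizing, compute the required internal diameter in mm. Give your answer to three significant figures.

D ≈ 335 mm

Swamee-Jain (Type III): D = 0.66·[ε^1.25·(LQ²/(gh_f))^4.75 + ν·Q^9.4·(L/(gh_f))^5.2]^0.04
LQ²/(gh_f) = 0.2692; L/(gh_f) = 9.889
Term 1 = ε^1.25·(…)^4.75 = 2.73×10^-8; Term 2 = ν·Q^9.4·(…)^5.2 = 1.54×10^-8
D = 0.66·(2.73×10^-8 + 1.54×10^-8)^0.04 = 0.3348 m = 335 mm
Check: V = 1.87 m/s, Re = 2.68×10^5, f = 0.01782, h_f = 18.6 m ≈ 20.1 m ✓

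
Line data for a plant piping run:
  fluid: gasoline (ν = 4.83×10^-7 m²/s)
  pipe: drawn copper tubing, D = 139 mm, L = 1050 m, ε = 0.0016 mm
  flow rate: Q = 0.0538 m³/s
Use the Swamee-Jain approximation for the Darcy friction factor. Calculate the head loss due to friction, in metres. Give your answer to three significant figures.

h_f ≈ 57.4 m

V = 4Q/(πD²) = 4·0.0538/(π·0.139²) = 3.545 m/s
Re = VD/ν = 3.545·0.139/4.83×10^-7 = 1.02×10^6 → turbulent
ε/D = 0.0016/139 = 1.15×10^-5
Swamee-Jain: f = 0.01185
h_f = f(L/D)V²/(2g) = 0.01185·(1050/0.139)·3.545²/(2·9.81) = 57.36 m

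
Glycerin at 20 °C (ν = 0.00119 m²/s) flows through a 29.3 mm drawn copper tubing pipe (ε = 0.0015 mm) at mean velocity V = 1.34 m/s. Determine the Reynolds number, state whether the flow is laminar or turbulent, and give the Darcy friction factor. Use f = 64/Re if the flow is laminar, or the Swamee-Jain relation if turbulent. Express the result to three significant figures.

Re ≈ 33.0; laminar; f = 64/Re ≈ 1.94

Re = VD/ν = 1.340·0.0293/0.00119 = 33.0
Re < 2300 → laminar → f = 64/Re = 1.940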